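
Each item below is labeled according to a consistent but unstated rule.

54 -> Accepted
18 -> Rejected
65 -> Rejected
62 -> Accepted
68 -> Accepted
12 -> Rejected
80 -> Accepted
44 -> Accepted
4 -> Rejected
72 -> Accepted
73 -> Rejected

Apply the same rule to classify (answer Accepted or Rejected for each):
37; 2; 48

Rule: even AND at least 44. This holds for each 'Accepted' example and fails for each 'Rejected' one.
Rejected: 37, since 37 is odd, 37 < 44. Rejected: 2, since 2 is even, 2 < 44. Accepted: 48, since 48 is even, 48 ≥ 44.

Rejected, Rejected, Accepted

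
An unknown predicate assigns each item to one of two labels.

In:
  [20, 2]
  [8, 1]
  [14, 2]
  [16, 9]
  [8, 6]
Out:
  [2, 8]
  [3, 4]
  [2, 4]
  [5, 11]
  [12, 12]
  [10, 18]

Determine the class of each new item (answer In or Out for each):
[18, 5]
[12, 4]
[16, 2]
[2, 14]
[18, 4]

The classifier is using: first > second.
[18, 5]: 18 > 5, has this property → In. [12, 4]: 12 > 4, has this property → In. [16, 2]: 16 > 2, has this property → In. [2, 14]: 2 < 14, fails this test → Out. [18, 4]: 18 > 4, has this property → In.

In, In, In, Out, In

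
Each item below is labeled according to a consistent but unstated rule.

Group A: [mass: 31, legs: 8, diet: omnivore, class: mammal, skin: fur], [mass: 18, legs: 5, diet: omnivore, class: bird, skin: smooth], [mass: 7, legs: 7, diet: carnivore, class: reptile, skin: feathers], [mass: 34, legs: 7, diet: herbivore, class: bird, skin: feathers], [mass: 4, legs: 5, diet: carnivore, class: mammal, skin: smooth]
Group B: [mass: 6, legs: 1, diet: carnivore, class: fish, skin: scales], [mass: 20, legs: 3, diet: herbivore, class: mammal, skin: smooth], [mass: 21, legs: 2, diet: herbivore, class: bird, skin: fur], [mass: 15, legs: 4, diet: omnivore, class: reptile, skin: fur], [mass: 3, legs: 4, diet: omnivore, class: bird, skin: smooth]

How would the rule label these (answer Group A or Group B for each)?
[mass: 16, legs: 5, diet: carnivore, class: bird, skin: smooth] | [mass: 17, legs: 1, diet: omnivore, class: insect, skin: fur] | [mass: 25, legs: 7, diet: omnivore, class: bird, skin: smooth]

Group A, Group B, Group A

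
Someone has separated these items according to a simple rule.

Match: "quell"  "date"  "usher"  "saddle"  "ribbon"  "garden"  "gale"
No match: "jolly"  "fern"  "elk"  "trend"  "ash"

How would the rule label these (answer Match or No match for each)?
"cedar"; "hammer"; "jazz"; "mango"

Match, Match, No match, Match

Rule: has ≥ 2 vowels. This holds for each 'Match' example and fails for each 'No match' one.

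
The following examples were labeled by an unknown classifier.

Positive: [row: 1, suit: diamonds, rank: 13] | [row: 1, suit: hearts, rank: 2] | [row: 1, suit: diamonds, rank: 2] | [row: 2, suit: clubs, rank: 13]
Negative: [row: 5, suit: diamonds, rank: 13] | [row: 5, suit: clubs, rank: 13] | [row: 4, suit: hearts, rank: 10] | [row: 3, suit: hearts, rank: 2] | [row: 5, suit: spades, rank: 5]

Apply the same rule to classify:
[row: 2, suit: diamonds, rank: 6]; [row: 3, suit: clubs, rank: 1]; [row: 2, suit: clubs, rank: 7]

The rule appears to be: row ≤ 2.
[row: 2, suit: diamonds, rank: 6] → row = 2 → Positive. [row: 3, suit: clubs, rank: 1] → row = 3 → Negative. [row: 2, suit: clubs, rank: 7] → row = 2 → Positive.

Positive, Negative, Positive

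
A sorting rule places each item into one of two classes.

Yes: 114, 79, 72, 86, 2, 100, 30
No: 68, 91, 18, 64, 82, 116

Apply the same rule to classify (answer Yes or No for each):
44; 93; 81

The rule appears to be: ≡ 2 (mod 7).
44: Yes (44 mod 7 = 2).
93: Yes (93 mod 7 = 2).
81: No (81 mod 7 = 4).

Yes, Yes, No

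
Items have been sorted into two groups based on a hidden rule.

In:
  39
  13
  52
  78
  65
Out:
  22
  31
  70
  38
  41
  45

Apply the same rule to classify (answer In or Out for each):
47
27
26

Out, Out, In

'In' ⟺ multiple of 13.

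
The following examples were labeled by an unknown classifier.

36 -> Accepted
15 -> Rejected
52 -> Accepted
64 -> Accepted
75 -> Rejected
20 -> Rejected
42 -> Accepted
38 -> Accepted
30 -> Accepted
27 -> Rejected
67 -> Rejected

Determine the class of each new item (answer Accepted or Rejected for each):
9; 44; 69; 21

All 'Accepted' examples share one property — even AND at least 27 — and every 'Rejected' example lacks it.
9: 9 is odd, 9 < 27 — fails the rule, so Rejected. 44: 44 is even, 44 ≥ 27 — passes, so Accepted. 69: 69 is odd, 69 ≥ 27 — fails the rule, so Rejected. 21: 21 is odd, 21 < 27 — fails the rule, so Rejected.

Rejected, Accepted, Rejected, Rejected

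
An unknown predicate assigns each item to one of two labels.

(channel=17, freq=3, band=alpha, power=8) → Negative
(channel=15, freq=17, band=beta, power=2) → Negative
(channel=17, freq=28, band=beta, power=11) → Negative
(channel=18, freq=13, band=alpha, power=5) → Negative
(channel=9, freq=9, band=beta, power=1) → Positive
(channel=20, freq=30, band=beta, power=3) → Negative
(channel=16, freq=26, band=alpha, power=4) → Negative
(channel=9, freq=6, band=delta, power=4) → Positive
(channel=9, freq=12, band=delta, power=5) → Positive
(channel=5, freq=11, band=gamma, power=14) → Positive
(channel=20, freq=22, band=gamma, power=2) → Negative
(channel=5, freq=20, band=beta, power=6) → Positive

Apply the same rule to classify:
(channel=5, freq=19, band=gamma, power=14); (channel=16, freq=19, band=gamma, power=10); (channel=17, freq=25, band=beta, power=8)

Rule: channel ≤ 9. This holds for each 'Positive' example and fails for each 'Negative' one.
(channel=5, freq=19, band=gamma, power=14): channel = 5, satisfies this → Positive.
(channel=16, freq=19, band=gamma, power=10): channel = 16, does not satisfy this → Negative.
(channel=17, freq=25, band=beta, power=8): channel = 17, does not satisfy this → Negative.

Positive, Negative, Negative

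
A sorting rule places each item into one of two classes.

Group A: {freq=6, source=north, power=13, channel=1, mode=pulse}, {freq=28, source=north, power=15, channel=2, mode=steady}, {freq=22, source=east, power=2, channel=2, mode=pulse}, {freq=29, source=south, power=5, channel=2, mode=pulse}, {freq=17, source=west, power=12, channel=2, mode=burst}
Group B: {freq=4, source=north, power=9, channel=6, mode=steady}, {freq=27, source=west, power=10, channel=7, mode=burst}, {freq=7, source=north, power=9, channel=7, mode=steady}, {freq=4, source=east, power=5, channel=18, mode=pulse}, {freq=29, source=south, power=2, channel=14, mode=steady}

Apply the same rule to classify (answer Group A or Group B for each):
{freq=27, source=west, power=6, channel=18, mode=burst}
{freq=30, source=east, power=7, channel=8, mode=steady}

Group B, Group B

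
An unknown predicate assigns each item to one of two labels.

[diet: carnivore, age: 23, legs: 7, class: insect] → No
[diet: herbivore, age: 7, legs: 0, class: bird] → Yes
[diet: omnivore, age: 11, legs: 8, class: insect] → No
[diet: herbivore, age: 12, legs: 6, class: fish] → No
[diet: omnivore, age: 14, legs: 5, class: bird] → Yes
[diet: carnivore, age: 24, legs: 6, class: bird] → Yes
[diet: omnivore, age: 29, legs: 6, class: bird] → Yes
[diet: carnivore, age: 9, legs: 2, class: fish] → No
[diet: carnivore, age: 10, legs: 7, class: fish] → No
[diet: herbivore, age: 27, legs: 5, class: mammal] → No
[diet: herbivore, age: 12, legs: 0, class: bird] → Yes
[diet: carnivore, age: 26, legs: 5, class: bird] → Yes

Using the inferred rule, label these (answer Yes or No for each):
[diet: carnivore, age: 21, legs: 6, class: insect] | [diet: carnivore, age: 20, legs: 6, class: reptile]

The classifier is using: class is bird.
[diet: carnivore, age: 21, legs: 6, class: insect] → class is insect → No. [diet: carnivore, age: 20, legs: 6, class: reptile] → class is reptile → No.

No, No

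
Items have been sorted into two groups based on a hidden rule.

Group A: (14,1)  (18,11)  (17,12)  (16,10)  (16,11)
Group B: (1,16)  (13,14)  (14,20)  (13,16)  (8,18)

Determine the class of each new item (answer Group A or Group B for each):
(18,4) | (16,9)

Group A, Group A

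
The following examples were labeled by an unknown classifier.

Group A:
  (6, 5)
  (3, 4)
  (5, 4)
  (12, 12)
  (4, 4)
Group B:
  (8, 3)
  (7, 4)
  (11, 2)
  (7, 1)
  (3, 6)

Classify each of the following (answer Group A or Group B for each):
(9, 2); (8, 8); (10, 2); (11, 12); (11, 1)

Group B, Group A, Group B, Group A, Group B

The simplest hypothesis consistent with all the labels is: |first − second| ≤ 1.
(9, 2) — |9−2| = 7, hence Group B. (8, 8) — |8−8| = 0, hence Group A. (10, 2) — |10−2| = 8, hence Group B. (11, 12) — |11−12| = 1, hence Group A. (11, 1) — |11−1| = 10, hence Group B.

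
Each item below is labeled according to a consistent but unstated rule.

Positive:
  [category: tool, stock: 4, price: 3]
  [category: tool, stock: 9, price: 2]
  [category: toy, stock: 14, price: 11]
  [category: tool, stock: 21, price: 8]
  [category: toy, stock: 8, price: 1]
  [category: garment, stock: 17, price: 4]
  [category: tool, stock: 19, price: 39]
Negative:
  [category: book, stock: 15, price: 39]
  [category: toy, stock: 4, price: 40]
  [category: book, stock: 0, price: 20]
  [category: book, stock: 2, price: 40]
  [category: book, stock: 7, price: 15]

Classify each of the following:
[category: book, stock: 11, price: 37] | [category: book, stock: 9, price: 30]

A rule that fits every label: category is tool OR price ≤ 11 — true of each 'Positive' example, false of each 'Negative' one.
[category: book, stock: 11, price: 37] — category is book, price = 37, hence Negative. [category: book, stock: 9, price: 30] — category is book, price = 30, hence Negative.

Negative, Negative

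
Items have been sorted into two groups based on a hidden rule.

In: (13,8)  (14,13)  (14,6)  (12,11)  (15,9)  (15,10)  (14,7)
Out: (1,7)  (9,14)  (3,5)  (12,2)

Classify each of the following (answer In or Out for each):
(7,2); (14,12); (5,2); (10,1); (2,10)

Out, In, Out, Out, Out

One predicate separates the groups cleanly: first > second AND sum ≥ 20.
(7,2) — 7 > 2, 7+2 = 9, hence Out. (14,12) — 14 > 12, 14+12 = 26, hence In. (5,2) — 5 > 2, 5+2 = 7, hence Out. (10,1) — 10 > 1, 10+1 = 11, hence Out. (2,10) — 2 < 10, 2+10 = 12, hence Out.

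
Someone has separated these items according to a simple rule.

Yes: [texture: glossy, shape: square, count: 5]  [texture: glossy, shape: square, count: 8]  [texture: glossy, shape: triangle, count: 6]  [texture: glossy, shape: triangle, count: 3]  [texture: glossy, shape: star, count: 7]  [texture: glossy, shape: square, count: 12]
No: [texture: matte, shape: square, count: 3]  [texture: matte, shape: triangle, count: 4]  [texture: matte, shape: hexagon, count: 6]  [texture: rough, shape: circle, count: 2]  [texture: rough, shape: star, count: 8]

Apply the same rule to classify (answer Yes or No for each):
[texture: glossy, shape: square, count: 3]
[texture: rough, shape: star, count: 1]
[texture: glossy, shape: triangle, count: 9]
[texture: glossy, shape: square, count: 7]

Yes, No, Yes, Yes

Comparing the two groups points to one rule — texture is glossy.
[texture: glossy, shape: square, count: 3]: Yes (texture is glossy).
[texture: rough, shape: star, count: 1]: No (texture is rough).
[texture: glossy, shape: triangle, count: 9]: Yes (texture is glossy).
[texture: glossy, shape: square, count: 7]: Yes (texture is glossy).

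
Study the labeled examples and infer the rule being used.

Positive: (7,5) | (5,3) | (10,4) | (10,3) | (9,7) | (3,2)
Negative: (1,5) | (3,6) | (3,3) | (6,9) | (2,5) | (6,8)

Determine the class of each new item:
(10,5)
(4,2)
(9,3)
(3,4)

The distinguishing property — first > second — holds for all the 'Positive' cases and none of the 'Negative' cases.

Positive, Positive, Positive, Negative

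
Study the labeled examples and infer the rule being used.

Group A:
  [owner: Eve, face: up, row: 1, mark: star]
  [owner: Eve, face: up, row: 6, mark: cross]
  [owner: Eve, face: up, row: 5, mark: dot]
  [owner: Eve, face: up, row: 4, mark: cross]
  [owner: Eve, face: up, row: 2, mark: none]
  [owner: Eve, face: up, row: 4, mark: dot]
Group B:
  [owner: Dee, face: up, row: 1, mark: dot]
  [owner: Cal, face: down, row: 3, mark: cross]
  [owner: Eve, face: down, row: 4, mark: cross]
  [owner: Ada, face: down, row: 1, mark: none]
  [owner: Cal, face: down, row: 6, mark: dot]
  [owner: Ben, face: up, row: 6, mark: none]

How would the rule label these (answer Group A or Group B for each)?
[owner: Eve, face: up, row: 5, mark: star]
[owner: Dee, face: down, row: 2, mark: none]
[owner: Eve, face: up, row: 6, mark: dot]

Group A, Group B, Group A

Every 'Group A' example satisfies: face is up AND owner is Eve. None of the 'Group B' examples do.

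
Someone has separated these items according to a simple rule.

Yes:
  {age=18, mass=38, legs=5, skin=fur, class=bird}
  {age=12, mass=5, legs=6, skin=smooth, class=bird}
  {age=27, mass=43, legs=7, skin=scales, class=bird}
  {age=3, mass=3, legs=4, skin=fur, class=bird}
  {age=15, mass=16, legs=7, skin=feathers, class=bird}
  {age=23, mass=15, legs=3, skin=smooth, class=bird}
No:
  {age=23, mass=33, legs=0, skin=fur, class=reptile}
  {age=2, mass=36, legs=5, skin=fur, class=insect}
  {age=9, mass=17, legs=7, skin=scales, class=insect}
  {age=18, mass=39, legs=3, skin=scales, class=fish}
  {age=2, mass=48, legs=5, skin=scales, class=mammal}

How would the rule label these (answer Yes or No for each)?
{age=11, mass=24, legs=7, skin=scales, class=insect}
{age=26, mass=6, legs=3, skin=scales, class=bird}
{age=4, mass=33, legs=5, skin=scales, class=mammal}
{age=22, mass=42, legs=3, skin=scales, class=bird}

No, Yes, No, Yes

The common property of the 'Yes' items is: class is bird. No 'No' item has it.
{age=11, mass=24, legs=7, skin=scales, class=insect} → class is insect → No. {age=26, mass=6, legs=3, skin=scales, class=bird} → class is bird → Yes. {age=4, mass=33, legs=5, skin=scales, class=mammal} → class is mammal → No. {age=22, mass=42, legs=3, skin=scales, class=bird} → class is bird → Yes.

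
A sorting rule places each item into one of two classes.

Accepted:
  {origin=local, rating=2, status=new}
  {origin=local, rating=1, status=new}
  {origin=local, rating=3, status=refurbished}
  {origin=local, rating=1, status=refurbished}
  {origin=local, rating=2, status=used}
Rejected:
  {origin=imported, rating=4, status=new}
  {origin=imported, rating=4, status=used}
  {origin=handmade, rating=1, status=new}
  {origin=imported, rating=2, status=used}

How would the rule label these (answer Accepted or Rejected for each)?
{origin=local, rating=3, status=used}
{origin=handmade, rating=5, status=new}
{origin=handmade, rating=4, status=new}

Every 'Accepted' example satisfies: origin is local. None of the 'Rejected' examples do.

Accepted, Rejected, Rejected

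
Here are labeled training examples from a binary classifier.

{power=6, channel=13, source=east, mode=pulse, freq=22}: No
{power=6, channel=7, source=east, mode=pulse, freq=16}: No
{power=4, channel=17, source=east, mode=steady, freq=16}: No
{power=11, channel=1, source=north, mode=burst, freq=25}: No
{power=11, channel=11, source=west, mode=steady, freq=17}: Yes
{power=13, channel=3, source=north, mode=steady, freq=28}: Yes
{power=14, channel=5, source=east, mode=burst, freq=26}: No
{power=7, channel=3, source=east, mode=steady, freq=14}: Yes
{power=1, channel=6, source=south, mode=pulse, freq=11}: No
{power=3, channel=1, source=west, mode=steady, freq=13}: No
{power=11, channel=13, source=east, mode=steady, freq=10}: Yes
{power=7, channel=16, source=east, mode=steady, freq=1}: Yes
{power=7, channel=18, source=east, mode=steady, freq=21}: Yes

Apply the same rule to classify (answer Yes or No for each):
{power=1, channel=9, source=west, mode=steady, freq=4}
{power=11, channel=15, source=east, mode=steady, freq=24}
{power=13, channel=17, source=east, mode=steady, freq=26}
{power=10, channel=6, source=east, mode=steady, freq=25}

The distinguishing property — mode is steady AND power ≥ 6 — holds for all the 'Yes' cases and none of the 'No' cases.
{power=1, channel=9, source=west, mode=steady, freq=4}: mode is steady, power = 1 — lacks this property, so No. {power=11, channel=15, source=east, mode=steady, freq=24}: mode is steady, power = 11 — checks out, so Yes. {power=13, channel=17, source=east, mode=steady, freq=26}: mode is steady, power = 13 — checks out, so Yes. {power=10, channel=6, source=east, mode=steady, freq=25}: mode is steady, power = 10 — checks out, so Yes.

No, Yes, Yes, Yes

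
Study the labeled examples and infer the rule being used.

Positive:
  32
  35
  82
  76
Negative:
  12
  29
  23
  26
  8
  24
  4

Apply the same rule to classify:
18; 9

Negative, Negative

A rule that fits every label: at least 32 — true of each 'Positive' example, false of each 'Negative' one.
18 → 18 < 32 → Negative. 9 → 9 < 32 → Negative.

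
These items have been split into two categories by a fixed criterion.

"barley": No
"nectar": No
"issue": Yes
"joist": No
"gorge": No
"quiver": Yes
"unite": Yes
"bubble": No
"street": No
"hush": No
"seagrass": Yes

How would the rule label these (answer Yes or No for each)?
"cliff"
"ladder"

All 'Yes' examples share one property — has ≥ 3 vowels — and every 'No' example lacks it.
"cliff": 1 vowel, doesn't match → No.
"ladder": 2 vowels, doesn't match → No.

No, No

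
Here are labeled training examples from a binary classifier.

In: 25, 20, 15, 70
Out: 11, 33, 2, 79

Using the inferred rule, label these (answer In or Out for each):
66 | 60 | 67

The distinguishing property — multiple of 5 — holds for all the 'In' cases and none of the 'Out' cases.

Out, In, Out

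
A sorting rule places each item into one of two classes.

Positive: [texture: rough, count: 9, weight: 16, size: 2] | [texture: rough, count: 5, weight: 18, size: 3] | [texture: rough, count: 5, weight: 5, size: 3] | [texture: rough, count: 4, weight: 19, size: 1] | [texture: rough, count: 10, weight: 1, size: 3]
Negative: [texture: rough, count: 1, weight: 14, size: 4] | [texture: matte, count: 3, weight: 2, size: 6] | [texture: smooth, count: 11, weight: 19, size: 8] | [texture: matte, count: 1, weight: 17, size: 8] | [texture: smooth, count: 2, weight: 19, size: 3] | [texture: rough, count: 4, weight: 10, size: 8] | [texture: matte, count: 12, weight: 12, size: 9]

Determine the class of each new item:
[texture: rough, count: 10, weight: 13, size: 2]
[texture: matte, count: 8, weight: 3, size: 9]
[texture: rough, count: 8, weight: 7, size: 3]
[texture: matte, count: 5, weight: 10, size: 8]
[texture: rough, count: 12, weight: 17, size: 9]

Positive, Negative, Positive, Negative, Negative

The pattern is that an item is 'Positive' exactly when: texture is rough AND size ≤ 3.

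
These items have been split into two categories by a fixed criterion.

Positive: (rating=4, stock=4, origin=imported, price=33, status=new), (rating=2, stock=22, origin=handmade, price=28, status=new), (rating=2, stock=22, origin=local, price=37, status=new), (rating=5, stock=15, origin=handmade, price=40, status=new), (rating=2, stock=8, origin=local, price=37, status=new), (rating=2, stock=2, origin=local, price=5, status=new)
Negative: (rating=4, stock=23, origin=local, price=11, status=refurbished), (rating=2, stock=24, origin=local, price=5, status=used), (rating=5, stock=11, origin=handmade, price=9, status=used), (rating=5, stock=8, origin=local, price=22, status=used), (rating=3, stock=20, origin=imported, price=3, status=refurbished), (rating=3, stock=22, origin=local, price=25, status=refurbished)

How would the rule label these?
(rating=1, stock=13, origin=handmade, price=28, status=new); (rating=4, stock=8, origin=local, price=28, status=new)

Positive, Positive

The common property of the 'Positive' items is: status is new. No 'Negative' item has it.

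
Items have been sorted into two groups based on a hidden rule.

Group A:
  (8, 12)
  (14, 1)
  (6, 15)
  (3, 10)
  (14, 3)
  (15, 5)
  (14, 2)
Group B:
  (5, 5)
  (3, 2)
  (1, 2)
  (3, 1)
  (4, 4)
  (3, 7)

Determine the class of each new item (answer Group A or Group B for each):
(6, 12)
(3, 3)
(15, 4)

Group A, Group B, Group A

The simplest hypothesis consistent with all the labels is: sum ≥ 13.
(6, 12) → 6+12 = 18 → Group A.
(3, 3) → 3+3 = 6 → Group B.
(15, 4) → 15+4 = 19 → Group A.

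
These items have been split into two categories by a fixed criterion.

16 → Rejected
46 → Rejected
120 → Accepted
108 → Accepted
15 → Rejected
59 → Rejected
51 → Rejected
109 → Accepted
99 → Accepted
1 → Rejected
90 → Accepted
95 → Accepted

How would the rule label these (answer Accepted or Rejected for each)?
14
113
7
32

Rejected, Accepted, Rejected, Rejected

One predicate separates the groups cleanly: at least 90.
14: 14 < 90, does not pass → Rejected.
113: 113 ≥ 90, fits → Accepted.
7: 7 < 90, does not pass → Rejected.
32: 32 < 90, does not pass → Rejected.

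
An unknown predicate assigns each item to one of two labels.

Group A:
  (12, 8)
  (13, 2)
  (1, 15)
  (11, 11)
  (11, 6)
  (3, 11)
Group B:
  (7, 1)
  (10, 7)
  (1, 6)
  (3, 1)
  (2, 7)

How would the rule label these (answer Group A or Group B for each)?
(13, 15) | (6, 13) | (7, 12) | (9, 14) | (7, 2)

Group A, Group A, Group A, Group A, Group B

The rule appears to be: max ≥ 11.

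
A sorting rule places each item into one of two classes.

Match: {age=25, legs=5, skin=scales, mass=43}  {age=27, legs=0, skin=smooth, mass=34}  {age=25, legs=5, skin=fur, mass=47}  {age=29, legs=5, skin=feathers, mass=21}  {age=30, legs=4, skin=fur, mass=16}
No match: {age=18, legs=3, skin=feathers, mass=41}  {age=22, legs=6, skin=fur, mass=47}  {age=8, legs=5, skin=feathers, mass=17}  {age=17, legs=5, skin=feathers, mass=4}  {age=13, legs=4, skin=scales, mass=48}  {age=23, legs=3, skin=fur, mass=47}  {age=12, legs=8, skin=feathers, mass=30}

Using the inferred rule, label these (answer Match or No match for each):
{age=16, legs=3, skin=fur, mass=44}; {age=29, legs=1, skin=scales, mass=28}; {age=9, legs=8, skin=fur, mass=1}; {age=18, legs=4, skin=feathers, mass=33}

No match, Match, No match, No match

All 'Match' examples share one property — age ≥ 25 — and every 'No match' example lacks it.
{age=16, legs=3, skin=fur, mass=44}: age = 16 — fails the rule, so No match. {age=29, legs=1, skin=scales, mass=28}: age = 29 — meets the rule, so Match. {age=9, legs=8, skin=fur, mass=1}: age = 9 — fails the rule, so No match. {age=18, legs=4, skin=feathers, mass=33}: age = 18 — fails the rule, so No match.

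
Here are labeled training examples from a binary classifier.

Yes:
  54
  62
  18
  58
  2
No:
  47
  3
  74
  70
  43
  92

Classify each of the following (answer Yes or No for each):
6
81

The rule appears to be: even AND at most 62.
6 — 6 is even, 6 ≤ 62, hence Yes. 81 — 81 is odd, 81 > 62, hence No.

Yes, No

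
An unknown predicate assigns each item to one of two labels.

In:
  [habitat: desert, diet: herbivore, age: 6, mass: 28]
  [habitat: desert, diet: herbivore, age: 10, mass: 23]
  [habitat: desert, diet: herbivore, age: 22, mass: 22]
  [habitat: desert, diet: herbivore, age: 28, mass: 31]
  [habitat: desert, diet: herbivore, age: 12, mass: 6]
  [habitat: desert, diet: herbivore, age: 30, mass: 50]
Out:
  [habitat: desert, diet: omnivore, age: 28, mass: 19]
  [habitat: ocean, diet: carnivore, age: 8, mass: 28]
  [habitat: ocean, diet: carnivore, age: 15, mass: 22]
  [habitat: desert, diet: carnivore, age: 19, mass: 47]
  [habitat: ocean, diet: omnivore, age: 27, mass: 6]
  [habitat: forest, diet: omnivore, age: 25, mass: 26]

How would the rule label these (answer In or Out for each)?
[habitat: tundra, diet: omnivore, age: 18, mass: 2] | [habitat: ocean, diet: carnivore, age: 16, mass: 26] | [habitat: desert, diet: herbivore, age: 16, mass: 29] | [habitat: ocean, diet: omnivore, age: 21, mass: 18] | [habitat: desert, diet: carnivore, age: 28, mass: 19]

Out, Out, In, Out, Out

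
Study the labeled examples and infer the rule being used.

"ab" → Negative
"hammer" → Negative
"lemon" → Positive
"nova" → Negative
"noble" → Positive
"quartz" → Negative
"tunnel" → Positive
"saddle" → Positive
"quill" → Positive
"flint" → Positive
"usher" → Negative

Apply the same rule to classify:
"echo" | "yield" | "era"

Negative, Positive, Negative

A rule that fits every label: contains 'l' — true of each 'Positive' example, false of each 'Negative' one.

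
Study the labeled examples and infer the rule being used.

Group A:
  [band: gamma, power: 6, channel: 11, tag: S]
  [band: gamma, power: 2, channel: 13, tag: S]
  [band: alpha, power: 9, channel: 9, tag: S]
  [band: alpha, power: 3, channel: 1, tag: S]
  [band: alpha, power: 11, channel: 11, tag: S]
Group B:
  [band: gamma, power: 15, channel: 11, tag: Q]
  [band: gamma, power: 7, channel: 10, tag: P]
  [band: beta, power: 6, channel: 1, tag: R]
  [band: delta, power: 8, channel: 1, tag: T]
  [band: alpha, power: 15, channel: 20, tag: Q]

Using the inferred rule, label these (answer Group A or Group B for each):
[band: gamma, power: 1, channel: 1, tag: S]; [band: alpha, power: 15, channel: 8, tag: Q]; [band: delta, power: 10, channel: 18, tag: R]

Group A, Group B, Group B

The common property of the 'Group A' items is: tag is S. No 'Group B' item has it.
Group A: [band: gamma, power: 1, channel: 1, tag: S], since tag is S. Group B: [band: alpha, power: 15, channel: 8, tag: Q], since tag is Q. Group B: [band: delta, power: 10, channel: 18, tag: R], since tag is R.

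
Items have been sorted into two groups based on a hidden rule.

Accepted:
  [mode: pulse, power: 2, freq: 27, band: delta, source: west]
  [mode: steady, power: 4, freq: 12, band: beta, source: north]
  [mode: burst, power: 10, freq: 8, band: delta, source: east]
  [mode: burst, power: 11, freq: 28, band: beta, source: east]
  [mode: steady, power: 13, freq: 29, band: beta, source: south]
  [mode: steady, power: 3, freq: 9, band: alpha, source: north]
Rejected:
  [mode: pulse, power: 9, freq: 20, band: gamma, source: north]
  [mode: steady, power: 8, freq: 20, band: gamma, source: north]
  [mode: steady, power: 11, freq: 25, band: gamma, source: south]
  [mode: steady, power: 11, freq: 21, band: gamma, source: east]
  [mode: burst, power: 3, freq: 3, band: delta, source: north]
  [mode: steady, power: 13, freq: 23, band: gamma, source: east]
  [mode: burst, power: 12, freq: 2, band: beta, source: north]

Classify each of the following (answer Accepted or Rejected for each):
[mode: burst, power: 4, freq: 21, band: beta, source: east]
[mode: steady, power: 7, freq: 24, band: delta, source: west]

A rule that fits every label: band is not gamma AND freq ≥ 8 — true of each 'Accepted' example, false of each 'Rejected' one.
[mode: burst, power: 4, freq: 21, band: beta, source: east]: band is beta, freq = 21, fits → Accepted. [mode: steady, power: 7, freq: 24, band: delta, source: west]: band is delta, freq = 24, fits → Accepted.

Accepted, Accepted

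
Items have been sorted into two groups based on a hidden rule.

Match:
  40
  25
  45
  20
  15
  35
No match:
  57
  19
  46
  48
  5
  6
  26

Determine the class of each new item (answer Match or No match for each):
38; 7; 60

No match, No match, Match

All 'Match' examples share one property — multiple of 5 AND at least 6 — and every 'No match' example lacks it.
38 — 38 = 5·7 + 3, 38 ≥ 6, hence No match. 7 — 7 = 5·1 + 2, 7 ≥ 6, hence No match. 60 — 60 = 5·12, 60 ≥ 6, hence Match.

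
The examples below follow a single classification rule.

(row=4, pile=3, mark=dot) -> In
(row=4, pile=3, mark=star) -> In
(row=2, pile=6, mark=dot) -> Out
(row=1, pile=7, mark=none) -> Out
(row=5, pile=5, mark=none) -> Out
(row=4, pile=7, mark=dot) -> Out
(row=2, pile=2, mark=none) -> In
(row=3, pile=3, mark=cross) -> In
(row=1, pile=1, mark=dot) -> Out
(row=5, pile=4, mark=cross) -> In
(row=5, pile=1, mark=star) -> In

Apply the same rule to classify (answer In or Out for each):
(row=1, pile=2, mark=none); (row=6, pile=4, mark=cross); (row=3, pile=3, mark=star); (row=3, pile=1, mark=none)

Out, In, In, In

'In' ⟺ pile ≤ 4 AND row ≥ 2.
(row=1, pile=2, mark=none): pile = 2, row = 1, does not fit → Out. (row=6, pile=4, mark=cross): pile = 4, row = 6, meets the rule → In. (row=3, pile=3, mark=star): pile = 3, row = 3, meets the rule → In. (row=3, pile=1, mark=none): pile = 1, row = 3, meets the rule → In.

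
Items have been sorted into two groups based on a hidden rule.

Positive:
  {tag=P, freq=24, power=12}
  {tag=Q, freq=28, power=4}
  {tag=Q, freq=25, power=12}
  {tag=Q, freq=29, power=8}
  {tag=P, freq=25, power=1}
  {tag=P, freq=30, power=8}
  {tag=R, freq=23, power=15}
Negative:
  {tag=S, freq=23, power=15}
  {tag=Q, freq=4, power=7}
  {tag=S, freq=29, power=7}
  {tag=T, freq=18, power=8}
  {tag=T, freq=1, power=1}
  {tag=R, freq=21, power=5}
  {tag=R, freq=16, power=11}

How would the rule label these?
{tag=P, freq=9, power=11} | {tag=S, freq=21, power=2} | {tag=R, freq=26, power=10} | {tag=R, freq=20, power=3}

Negative, Negative, Positive, Negative

The distinguishing property — tag is not S AND freq ≥ 23 — holds for all the 'Positive' cases and none of the 'Negative' cases.
{tag=P, freq=9, power=11}: tag is P, freq = 9, does not satisfy this → Negative.
{tag=S, freq=21, power=2}: tag is S, freq = 21, does not satisfy this → Negative.
{tag=R, freq=26, power=10}: tag is R, freq = 26, matches → Positive.
{tag=R, freq=20, power=3}: tag is R, freq = 20, does not satisfy this → Negative.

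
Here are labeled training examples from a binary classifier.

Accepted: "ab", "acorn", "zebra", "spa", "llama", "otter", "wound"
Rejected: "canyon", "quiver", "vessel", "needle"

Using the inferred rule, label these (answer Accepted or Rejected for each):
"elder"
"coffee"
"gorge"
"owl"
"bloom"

Accepted, Rejected, Accepted, Accepted, Accepted

One predicate separates the groups cleanly: length ≤ 5.
"elder": Accepted (length 5).
"coffee": Rejected (length 6).
"gorge": Accepted (length 5).
"owl": Accepted (length 3).
"bloom": Accepted (length 5).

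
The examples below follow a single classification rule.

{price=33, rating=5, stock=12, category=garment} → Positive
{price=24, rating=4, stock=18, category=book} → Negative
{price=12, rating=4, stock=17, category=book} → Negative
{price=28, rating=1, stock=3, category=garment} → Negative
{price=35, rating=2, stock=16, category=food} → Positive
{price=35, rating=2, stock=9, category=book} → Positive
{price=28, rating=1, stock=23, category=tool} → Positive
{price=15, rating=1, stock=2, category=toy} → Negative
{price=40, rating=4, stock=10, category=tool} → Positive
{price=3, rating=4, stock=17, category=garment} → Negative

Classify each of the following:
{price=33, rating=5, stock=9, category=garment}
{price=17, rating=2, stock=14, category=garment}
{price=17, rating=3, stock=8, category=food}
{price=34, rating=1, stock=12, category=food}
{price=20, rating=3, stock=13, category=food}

Positive, Negative, Negative, Positive, Negative

Every 'Positive' example satisfies: stock ≥ 9 AND price ≥ 28. None of the 'Negative' examples do.
Positive: {price=33, rating=5, stock=9, category=garment}, since stock = 9, price = 33. Negative: {price=17, rating=2, stock=14, category=garment}, since stock = 14, price = 17. Negative: {price=17, rating=3, stock=8, category=food}, since stock = 8, price = 17. Positive: {price=34, rating=1, stock=12, category=food}, since stock = 12, price = 34. Negative: {price=20, rating=3, stock=13, category=food}, since stock = 13, price = 20.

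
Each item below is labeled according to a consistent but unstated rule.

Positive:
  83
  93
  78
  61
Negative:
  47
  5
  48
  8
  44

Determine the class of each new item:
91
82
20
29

The distinguishing property — at least 61 — holds for all the 'Positive' cases and none of the 'Negative' cases.

Positive, Positive, Negative, Negative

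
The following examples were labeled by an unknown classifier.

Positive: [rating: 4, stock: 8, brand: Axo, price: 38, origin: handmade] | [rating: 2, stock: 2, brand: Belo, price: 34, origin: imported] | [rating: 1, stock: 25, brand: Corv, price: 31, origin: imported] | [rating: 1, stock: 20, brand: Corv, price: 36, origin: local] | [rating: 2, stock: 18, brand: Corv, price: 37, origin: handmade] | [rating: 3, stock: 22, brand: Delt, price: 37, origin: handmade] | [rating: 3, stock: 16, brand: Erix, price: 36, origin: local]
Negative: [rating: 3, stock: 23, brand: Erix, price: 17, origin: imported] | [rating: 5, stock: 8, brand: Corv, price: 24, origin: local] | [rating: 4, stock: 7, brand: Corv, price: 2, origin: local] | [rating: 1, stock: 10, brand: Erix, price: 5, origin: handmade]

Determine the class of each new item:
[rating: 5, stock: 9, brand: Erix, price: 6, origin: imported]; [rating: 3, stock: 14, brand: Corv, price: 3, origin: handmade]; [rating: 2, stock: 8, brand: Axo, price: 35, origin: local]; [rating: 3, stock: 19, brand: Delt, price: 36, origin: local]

Negative, Negative, Positive, Positive

The distinguishing property — price ≥ 31 — holds for all the 'Positive' cases and none of the 'Negative' cases.
[rating: 5, stock: 9, brand: Erix, price: 6, origin: imported] — price = 6, hence Negative.
[rating: 3, stock: 14, brand: Corv, price: 3, origin: handmade] — price = 3, hence Negative.
[rating: 2, stock: 8, brand: Axo, price: 35, origin: local] — price = 35, hence Positive.
[rating: 3, stock: 19, brand: Delt, price: 36, origin: local] — price = 36, hence Positive.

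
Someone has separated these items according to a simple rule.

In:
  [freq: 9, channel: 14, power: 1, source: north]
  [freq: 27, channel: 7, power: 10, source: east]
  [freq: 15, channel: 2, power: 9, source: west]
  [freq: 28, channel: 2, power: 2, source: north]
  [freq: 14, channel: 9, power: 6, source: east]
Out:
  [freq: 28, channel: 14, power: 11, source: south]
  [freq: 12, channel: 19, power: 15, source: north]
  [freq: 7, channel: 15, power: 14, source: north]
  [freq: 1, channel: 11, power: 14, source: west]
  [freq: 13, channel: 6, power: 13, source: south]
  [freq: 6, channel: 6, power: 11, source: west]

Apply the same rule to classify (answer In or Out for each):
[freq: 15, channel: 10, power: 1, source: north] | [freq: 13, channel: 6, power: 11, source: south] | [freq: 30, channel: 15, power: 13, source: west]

In, Out, Out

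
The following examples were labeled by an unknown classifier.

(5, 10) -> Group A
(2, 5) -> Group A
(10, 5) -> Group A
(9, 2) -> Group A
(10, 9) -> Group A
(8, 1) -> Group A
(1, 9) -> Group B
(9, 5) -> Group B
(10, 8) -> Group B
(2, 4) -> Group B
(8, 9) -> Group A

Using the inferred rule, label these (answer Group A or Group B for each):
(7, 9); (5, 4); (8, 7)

The pattern is that an item is 'Group A' exactly when: sum is odd.
(7, 9): Group B (7+9 = 16).
(5, 4): Group A (5+4 = 9).
(8, 7): Group A (8+7 = 15).

Group B, Group A, Group A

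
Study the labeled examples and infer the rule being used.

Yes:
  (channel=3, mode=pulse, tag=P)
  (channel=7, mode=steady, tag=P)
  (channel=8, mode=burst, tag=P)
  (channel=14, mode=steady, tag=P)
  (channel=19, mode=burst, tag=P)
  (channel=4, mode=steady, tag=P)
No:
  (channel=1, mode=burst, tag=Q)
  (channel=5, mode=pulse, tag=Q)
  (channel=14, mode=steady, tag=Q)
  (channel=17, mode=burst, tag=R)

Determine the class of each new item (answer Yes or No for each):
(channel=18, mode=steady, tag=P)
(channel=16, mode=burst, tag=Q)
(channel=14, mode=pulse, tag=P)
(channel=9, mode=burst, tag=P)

Yes, No, Yes, Yes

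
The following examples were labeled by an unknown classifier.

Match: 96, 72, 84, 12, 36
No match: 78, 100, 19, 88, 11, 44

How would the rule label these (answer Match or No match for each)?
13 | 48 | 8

No match, Match, No match

Checking candidate rules against both groups, what survives is: multiple of 12.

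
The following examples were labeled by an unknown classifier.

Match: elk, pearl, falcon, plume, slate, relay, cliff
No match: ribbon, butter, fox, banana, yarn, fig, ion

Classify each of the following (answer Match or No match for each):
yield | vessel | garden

Match, Match, No match

Every 'Match' example satisfies: contains 'l'. None of the 'No match' examples do.
yield: has 'l', meets the rule → Match. vessel: has 'l', meets the rule → Match. garden: no 'l', doesn't match → No match.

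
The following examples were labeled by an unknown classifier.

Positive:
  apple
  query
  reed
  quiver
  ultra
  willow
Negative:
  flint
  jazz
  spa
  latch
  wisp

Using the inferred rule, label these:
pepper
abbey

Positive, Positive

The distinguishing property — has ≥ 2 vowels — holds for all the 'Positive' cases and none of the 'Negative' cases.
pepper — 2 vowels, hence Positive.
abbey — 2 vowels, hence Positive.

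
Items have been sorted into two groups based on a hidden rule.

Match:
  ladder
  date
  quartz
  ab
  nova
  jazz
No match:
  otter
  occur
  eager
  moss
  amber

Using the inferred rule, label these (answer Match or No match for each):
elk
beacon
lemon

No match, Match, No match

All 'Match' examples share one property — even length AND contains 'a' — and every 'No match' example lacks it.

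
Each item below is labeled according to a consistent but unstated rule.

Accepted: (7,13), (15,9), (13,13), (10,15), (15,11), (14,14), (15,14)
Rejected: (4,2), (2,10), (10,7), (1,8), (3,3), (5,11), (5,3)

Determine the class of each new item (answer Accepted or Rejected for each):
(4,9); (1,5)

Rejected, Rejected

The simplest hypothesis consistent with all the labels is: sum ≥ 20.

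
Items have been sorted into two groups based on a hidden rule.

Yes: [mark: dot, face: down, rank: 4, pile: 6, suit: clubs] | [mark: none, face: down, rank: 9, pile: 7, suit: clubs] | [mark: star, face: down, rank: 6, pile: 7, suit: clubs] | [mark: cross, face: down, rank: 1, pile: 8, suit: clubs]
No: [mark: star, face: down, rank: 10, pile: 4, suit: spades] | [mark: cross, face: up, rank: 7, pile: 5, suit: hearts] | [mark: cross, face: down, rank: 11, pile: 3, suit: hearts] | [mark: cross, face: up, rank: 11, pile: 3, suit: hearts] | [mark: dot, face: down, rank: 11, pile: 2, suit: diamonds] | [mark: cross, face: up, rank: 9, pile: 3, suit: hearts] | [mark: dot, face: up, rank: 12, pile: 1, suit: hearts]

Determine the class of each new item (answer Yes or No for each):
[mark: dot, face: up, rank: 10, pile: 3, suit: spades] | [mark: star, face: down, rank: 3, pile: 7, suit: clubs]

A rule that fits every label: suit is clubs — true of each 'Yes' example, false of each 'No' one.
[mark: dot, face: up, rank: 10, pile: 3, suit: spades] — suit is spades, hence No. [mark: star, face: down, rank: 3, pile: 7, suit: clubs] — suit is clubs, hence Yes.

No, Yes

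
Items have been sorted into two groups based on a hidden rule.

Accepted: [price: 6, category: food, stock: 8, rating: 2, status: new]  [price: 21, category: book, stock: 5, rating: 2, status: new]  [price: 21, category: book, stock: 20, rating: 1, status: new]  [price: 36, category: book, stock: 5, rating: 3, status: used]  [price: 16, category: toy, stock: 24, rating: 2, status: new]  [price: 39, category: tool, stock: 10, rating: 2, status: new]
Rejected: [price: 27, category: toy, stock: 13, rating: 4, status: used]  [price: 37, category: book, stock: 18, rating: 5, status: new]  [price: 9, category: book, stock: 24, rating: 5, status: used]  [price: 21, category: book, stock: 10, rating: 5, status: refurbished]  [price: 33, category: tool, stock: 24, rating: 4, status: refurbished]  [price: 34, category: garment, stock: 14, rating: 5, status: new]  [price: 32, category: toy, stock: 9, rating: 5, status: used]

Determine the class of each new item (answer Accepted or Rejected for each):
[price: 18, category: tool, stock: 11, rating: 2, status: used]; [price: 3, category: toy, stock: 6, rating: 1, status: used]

The simplest hypothesis consistent with all the labels is: rating ≤ 3.
[price: 18, category: tool, stock: 11, rating: 2, status: used]: Accepted (rating = 2). [price: 3, category: toy, stock: 6, rating: 1, status: used]: Accepted (rating = 1).

Accepted, Accepted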